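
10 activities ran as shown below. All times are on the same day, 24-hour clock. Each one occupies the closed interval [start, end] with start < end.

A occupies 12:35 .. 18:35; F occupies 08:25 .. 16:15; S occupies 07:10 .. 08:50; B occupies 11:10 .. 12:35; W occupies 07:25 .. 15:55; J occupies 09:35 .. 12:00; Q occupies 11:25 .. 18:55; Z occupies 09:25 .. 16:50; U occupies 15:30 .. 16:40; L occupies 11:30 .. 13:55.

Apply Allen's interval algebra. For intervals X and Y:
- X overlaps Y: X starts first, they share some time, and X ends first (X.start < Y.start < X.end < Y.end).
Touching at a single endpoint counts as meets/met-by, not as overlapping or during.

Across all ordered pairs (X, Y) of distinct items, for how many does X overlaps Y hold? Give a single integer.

Checking all 90 ordered pairs for relation 'overlaps'; matching pairs in alphabetical order:
(B, L): B overlaps L ✓
(B, Q): B overlaps Q ✓
(F, A): F overlaps A ✓
(F, Q): F overlaps Q ✓
(F, U): F overlaps U ✓
(F, Z): F overlaps Z ✓
(J, B): J overlaps B ✓
(J, L): J overlaps L ✓
(J, Q): J overlaps Q ✓
(L, A): L overlaps A ✓
(S, F): S overlaps F ✓
(S, W): S overlaps W ✓
(W, A): W overlaps A ✓
(W, F): W overlaps F ✓
(W, Q): W overlaps Q ✓
(W, U): W overlaps U ✓
(W, Z): W overlaps Z ✓
(Z, A): Z overlaps A ✓
(Z, Q): Z overlaps Q ✓
Count: 19.

19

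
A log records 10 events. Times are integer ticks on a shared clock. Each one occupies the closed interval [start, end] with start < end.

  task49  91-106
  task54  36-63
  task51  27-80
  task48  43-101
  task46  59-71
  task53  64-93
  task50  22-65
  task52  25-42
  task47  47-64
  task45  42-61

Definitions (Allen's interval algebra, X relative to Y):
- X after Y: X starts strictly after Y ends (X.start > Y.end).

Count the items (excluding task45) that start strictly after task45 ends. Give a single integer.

Target task45 = [42, 61].
task46 [59, 71] → overlapped-by → no.
task47 [47, 64] → overlapped-by → no.
task48 [43, 101] → overlapped-by → no.
task49 [91, 106] → after → counts.
task50 [22, 65] → contains → no.
task51 [27, 80] → contains → no.
task52 [25, 42] → meets → no.
task53 [64, 93] → after → counts.
task54 [36, 63] → contains → no.
Total: 2.

2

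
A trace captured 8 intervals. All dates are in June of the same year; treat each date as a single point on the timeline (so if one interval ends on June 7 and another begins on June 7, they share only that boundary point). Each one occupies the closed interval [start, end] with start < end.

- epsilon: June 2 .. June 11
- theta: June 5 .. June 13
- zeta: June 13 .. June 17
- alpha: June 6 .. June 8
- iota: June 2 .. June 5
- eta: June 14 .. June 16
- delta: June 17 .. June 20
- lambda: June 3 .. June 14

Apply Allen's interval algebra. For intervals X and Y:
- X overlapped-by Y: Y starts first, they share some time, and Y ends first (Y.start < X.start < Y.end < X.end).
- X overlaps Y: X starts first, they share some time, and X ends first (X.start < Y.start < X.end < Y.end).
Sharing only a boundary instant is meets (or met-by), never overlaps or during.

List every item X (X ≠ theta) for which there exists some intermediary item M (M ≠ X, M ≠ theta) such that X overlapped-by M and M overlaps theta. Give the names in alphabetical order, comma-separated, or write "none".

Target theta = [June 5, June 13].
Intermediaries M with M overlaps theta: epsilon.
Via epsilon — items with X overlapped-by epsilon: lambda.
Union: lambda.

lambda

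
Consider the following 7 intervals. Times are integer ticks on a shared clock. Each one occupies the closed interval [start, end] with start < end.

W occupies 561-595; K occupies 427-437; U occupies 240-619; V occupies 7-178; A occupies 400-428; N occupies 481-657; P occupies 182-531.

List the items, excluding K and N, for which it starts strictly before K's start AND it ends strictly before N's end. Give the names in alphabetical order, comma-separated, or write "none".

Conditions: its start is strictly before K's start (X.start < 427) AND its end is strictly before N's end (X.end < 657).
A: start 400 < 427? ✓; end 428 < 657? ✓ → yes.
P: start 182 < 427? ✓; end 531 < 657? ✓ → yes.
U: start 240 < 427? ✓; end 619 < 657? ✓ → yes.
V: start 7 < 427? ✓; end 178 < 657? ✓ → yes.
W: start 561 < 427? ✗; end 595 < 657? ✓ → no.
Result: A, P, U, V.

A, P, U, V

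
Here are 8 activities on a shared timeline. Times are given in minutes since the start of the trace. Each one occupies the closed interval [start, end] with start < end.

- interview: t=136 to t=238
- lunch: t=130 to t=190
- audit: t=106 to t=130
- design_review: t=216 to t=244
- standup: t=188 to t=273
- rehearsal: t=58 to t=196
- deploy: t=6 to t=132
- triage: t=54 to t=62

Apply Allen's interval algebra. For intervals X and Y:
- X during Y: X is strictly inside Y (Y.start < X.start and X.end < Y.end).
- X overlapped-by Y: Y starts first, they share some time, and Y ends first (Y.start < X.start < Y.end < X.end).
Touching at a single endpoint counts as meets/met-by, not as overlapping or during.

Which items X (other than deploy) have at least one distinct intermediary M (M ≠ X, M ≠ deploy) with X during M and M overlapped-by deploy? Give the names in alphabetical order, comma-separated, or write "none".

Target deploy = [t=6, t=132].
Intermediaries M with M overlapped-by deploy: lunch, rehearsal.
Via lunch — items with X during lunch: none.
Via rehearsal — items with X during rehearsal: audit, lunch.
Union: audit, lunch.

audit, lunch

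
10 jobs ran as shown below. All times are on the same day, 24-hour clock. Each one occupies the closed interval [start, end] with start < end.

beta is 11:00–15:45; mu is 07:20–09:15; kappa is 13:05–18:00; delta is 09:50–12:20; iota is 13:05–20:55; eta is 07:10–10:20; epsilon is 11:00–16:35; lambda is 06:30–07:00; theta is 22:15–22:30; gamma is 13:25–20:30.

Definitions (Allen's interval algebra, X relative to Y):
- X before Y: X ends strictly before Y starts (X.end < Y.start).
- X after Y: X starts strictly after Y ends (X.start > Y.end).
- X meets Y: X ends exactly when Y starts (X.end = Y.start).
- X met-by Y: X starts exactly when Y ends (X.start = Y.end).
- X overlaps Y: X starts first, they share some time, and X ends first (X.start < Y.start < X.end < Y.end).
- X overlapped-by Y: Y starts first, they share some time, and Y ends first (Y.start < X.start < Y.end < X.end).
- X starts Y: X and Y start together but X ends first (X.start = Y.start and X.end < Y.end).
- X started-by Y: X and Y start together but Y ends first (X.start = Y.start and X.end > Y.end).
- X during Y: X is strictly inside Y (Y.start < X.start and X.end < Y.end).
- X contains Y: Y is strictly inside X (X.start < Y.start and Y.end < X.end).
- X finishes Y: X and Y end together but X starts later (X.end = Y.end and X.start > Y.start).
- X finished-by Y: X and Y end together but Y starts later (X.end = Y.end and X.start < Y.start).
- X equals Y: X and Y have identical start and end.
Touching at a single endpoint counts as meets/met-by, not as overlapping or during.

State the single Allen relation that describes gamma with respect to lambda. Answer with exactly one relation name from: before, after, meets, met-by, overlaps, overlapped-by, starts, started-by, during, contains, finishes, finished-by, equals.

gamma = [13:25, 20:30]; lambda = [06:30, 07:00].
Compare endpoints: gamma.start > lambda.start, gamma.start > lambda.end, gamma.end > lambda.start, gamma.end > lambda.end.
That pattern is 'after'.

after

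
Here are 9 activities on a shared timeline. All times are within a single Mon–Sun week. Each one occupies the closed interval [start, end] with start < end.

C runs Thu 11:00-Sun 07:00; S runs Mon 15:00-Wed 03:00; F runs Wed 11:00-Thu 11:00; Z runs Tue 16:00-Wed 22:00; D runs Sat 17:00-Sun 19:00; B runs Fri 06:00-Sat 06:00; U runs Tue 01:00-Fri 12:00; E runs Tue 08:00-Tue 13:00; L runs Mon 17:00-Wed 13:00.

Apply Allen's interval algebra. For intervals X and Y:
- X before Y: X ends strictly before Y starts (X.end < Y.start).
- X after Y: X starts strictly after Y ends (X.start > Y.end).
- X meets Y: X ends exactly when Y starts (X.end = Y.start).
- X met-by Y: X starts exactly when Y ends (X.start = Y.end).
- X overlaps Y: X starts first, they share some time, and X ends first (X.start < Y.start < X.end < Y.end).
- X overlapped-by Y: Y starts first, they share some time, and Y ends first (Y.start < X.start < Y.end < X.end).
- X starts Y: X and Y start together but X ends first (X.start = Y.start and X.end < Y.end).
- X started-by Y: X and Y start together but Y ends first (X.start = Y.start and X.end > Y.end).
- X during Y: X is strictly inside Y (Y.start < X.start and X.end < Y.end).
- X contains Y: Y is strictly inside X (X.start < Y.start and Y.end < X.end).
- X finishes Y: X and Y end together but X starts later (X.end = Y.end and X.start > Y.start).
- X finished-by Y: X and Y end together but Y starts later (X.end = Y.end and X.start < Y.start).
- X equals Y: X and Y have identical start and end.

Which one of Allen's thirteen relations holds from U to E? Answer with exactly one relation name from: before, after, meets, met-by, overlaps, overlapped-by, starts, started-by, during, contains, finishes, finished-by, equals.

U = [Tue 01:00, Fri 12:00]; E = [Tue 08:00, Tue 13:00].
Compare endpoints: U.start < E.start, U.start < E.end, U.end > E.start, U.end > E.end.
That pattern is 'contains'.

contains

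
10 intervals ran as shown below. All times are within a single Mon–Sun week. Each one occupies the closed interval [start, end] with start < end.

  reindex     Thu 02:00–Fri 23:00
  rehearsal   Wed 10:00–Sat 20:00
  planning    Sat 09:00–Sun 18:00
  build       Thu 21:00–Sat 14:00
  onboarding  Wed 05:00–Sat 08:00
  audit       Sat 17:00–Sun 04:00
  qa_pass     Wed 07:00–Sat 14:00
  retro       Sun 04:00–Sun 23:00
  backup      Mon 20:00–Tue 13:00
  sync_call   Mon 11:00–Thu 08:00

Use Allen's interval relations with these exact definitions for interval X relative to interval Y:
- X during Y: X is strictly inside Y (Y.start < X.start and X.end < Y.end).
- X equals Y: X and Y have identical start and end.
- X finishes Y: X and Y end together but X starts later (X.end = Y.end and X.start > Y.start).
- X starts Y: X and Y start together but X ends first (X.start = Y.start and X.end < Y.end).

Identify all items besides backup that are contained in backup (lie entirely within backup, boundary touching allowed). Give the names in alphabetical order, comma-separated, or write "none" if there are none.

none

Target backup = [Mon 20:00, Tue 13:00].
audit [Sat 17:00, Sun 04:00] → after → no.
build [Thu 21:00, Sat 14:00] → after → no.
onboarding [Wed 05:00, Sat 08:00] → after → no.
planning [Sat 09:00, Sun 18:00] → after → no.
qa_pass [Wed 07:00, Sat 14:00] → after → no.
rehearsal [Wed 10:00, Sat 20:00] → after → no.
reindex [Thu 02:00, Fri 23:00] → after → no.
retro [Sun 04:00, Sun 23:00] → after → no.
sync_call [Mon 11:00, Thu 08:00] → contains → no.
Result: none.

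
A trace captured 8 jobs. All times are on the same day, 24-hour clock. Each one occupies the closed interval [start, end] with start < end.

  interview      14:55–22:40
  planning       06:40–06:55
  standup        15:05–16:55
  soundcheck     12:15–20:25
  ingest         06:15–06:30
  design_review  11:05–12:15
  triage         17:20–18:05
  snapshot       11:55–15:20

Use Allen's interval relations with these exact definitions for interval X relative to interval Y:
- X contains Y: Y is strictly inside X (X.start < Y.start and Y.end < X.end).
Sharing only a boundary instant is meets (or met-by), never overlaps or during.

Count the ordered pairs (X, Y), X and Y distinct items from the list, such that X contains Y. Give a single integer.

4

Checking all 56 ordered pairs for relation 'contains'; matching pairs in alphabetical order:
(interview, standup): interview contains standup ✓
(interview, triage): interview contains triage ✓
(soundcheck, standup): soundcheck contains standup ✓
(soundcheck, triage): soundcheck contains triage ✓
Count: 4.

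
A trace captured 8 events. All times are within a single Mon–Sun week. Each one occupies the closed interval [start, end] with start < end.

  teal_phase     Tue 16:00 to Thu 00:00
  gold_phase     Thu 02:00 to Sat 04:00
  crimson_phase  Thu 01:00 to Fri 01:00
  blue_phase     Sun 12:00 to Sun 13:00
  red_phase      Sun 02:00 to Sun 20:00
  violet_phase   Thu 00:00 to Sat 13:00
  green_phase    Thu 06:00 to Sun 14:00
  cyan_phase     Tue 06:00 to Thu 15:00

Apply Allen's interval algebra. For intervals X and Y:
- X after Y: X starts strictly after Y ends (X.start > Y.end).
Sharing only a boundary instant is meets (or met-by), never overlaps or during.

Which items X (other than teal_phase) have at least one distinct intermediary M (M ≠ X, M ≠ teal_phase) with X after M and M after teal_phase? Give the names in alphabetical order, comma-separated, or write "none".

Target teal_phase = [Tue 16:00, Thu 00:00].
Intermediaries M with M after teal_phase: blue_phase, crimson_phase, gold_phase, green_phase, red_phase.
Via blue_phase — items with X after blue_phase: none.
Via crimson_phase — items with X after crimson_phase: blue_phase, red_phase.
Via gold_phase — items with X after gold_phase: blue_phase, red_phase.
Via green_phase — items with X after green_phase: none.
Via red_phase — items with X after red_phase: none.
Union: blue_phase, red_phase.

blue_phase, red_phase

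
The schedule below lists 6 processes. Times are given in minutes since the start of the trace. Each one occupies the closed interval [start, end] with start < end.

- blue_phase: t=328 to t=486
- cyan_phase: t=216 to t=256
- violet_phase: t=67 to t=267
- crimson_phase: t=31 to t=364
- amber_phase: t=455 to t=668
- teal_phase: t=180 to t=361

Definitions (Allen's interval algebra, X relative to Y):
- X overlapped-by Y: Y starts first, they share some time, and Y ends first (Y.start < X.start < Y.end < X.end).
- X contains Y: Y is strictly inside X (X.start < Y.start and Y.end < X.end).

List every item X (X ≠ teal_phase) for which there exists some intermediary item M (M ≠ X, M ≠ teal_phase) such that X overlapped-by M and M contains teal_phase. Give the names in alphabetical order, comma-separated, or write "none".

Target teal_phase = [t=180, t=361].
Intermediaries M with M contains teal_phase: crimson_phase.
Via crimson_phase — items with X overlapped-by crimson_phase: blue_phase.
Union: blue_phase.

blue_phase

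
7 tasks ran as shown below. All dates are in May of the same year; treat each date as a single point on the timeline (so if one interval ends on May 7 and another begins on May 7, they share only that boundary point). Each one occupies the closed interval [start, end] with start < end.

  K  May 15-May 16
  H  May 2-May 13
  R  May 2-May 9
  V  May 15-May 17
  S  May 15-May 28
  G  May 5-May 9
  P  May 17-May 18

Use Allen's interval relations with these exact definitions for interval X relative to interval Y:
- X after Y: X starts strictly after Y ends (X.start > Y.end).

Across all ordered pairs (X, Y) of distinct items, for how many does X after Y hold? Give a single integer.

Checking all 42 ordered pairs for relation 'after'; matching pairs in alphabetical order:
(K, G): K after G ✓
(K, H): K after H ✓
(K, R): K after R ✓
(P, G): P after G ✓
(P, H): P after H ✓
(P, K): P after K ✓
(P, R): P after R ✓
(S, G): S after G ✓
(S, H): S after H ✓
(S, R): S after R ✓
(V, G): V after G ✓
(V, H): V after H ✓
(V, R): V after R ✓
Count: 13.

13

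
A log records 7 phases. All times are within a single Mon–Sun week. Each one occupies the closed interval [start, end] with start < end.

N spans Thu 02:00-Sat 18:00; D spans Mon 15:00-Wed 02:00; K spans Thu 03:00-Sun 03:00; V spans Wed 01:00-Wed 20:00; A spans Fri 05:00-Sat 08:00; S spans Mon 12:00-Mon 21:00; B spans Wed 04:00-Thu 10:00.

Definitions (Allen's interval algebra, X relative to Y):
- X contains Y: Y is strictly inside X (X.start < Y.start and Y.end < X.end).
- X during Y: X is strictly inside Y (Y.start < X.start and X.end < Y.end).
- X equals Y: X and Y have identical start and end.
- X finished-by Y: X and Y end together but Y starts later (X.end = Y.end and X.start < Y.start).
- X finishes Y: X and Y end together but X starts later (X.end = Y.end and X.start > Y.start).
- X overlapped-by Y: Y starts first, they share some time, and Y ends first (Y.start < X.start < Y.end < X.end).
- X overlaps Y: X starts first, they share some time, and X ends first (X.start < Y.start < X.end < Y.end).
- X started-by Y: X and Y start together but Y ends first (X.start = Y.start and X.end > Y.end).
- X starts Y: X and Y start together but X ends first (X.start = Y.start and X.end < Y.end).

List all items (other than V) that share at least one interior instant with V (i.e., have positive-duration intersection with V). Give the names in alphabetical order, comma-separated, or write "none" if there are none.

Target V = [Wed 01:00, Wed 20:00].
A [Fri 05:00, Sat 08:00] → after → no.
B [Wed 04:00, Thu 10:00] → overlapped-by → yes.
D [Mon 15:00, Wed 02:00] → overlaps → yes.
K [Thu 03:00, Sun 03:00] → after → no.
N [Thu 02:00, Sat 18:00] → after → no.
S [Mon 12:00, Mon 21:00] → before → no.
Result: B, D.

B, D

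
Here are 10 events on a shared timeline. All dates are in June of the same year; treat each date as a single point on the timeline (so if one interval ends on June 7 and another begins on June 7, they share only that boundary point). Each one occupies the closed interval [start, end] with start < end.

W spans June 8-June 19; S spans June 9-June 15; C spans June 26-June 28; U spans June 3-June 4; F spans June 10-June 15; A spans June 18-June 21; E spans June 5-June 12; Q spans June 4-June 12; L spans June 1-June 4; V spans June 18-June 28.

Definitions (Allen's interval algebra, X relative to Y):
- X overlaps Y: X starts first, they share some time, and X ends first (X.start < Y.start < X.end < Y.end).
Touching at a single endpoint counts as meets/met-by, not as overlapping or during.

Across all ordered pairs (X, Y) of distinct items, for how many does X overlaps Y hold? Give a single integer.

Checking all 90 ordered pairs for relation 'overlaps'; matching pairs in alphabetical order:
(E, F): E overlaps F ✓
(E, S): E overlaps S ✓
(E, W): E overlaps W ✓
(Q, F): Q overlaps F ✓
(Q, S): Q overlaps S ✓
(Q, W): Q overlaps W ✓
(W, A): W overlaps A ✓
(W, V): W overlaps V ✓
Count: 8.

8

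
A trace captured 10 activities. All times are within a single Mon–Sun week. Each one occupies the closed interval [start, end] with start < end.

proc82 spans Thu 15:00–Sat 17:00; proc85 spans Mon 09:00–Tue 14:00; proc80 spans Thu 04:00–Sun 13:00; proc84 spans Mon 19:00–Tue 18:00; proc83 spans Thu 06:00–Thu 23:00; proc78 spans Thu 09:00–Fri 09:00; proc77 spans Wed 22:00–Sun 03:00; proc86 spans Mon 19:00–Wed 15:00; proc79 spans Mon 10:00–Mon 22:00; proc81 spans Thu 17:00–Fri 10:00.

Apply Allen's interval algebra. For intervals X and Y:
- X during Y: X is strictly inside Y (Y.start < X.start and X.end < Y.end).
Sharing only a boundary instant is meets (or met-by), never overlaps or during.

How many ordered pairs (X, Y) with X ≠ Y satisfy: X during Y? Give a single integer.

10

Checking all 90 ordered pairs for relation 'during'; matching pairs in alphabetical order:
(proc78, proc77): proc78 during proc77 ✓
(proc78, proc80): proc78 during proc80 ✓
(proc79, proc85): proc79 during proc85 ✓
(proc81, proc77): proc81 during proc77 ✓
(proc81, proc80): proc81 during proc80 ✓
(proc81, proc82): proc81 during proc82 ✓
(proc82, proc77): proc82 during proc77 ✓
(proc82, proc80): proc82 during proc80 ✓
(proc83, proc77): proc83 during proc77 ✓
(proc83, proc80): proc83 during proc80 ✓
Count: 10.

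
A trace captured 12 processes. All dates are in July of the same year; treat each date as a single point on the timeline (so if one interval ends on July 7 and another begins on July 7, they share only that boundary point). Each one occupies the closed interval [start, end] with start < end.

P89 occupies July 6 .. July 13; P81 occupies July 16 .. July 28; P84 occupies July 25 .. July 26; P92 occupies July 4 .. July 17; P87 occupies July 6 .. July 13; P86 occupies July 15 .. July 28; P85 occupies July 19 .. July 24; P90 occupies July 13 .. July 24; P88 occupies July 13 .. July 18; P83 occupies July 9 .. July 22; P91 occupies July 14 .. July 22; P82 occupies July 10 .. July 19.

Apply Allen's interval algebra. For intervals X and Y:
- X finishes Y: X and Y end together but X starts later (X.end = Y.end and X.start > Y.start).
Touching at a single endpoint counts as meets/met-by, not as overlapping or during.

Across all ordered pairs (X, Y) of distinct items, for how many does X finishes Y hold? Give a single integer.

Checking all 132 ordered pairs for relation 'finishes'; matching pairs in alphabetical order:
(P81, P86): P81 finishes P86 ✓
(P85, P90): P85 finishes P90 ✓
(P91, P83): P91 finishes P83 ✓
Count: 3.

3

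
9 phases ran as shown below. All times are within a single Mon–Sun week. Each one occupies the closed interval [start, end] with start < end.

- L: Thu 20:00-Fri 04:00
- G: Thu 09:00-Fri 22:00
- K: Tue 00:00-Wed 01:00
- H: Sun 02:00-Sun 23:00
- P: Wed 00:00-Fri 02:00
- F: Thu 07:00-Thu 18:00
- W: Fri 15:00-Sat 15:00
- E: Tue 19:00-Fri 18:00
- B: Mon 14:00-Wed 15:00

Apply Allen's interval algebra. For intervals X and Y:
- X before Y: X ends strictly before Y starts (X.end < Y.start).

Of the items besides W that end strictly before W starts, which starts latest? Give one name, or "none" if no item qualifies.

Target W = [Fri 15:00, Sat 15:00].
B [Mon 14:00, Wed 15:00] → before → candidate.
E [Tue 19:00, Fri 18:00] → overlaps → excluded.
F [Thu 07:00, Thu 18:00] → before → candidate.
G [Thu 09:00, Fri 22:00] → overlaps → excluded.
H [Sun 02:00, Sun 23:00] → after → excluded.
K [Tue 00:00, Wed 01:00] → before → candidate.
L [Thu 20:00, Fri 04:00] → before → candidate.
P [Wed 00:00, Fri 02:00] → before → candidate.
Among candidates, latest start is Thu 20:00 → L.

L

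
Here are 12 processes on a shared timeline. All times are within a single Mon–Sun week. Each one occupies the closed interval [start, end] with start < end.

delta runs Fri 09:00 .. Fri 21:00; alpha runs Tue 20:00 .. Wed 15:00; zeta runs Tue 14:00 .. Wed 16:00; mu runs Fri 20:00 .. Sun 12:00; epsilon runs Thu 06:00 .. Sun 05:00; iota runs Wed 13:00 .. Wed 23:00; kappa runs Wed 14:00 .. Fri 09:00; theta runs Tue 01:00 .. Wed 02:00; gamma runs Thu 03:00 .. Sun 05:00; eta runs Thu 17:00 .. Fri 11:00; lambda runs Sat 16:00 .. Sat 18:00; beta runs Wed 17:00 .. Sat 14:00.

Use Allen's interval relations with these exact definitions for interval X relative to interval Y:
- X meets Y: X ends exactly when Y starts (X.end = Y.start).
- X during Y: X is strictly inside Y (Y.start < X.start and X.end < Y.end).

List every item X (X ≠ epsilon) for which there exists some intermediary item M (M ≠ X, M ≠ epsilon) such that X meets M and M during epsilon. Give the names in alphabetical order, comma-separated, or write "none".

kappa

Target epsilon = [Thu 06:00, Sun 05:00].
Intermediaries M with M during epsilon: delta, eta, lambda.
Via delta — items with X meets delta: kappa.
Via eta — items with X meets eta: none.
Via lambda — items with X meets lambda: none.
Union: kappa.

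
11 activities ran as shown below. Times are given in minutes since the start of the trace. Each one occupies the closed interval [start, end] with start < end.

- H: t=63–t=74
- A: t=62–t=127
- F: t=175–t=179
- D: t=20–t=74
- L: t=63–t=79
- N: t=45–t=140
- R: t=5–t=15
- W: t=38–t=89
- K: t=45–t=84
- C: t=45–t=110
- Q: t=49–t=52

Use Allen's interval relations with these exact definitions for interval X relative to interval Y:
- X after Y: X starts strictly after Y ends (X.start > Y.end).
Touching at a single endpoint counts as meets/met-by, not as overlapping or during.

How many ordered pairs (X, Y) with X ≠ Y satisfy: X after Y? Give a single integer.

Checking all 110 ordered pairs for relation 'after'; matching pairs in alphabetical order:
(A, Q): A after Q ✓
(A, R): A after R ✓
(C, R): C after R ✓
(D, R): D after R ✓
(F, A): F after A ✓
(F, C): F after C ✓
(F, D): F after D ✓
(F, H): F after H ✓
(F, K): F after K ✓
(F, L): F after L ✓
(F, N): F after N ✓
(F, Q): F after Q ✓
(F, R): F after R ✓
(F, W): F after W ✓
(H, Q): H after Q ✓
(H, R): H after R ✓
(K, R): K after R ✓
(L, Q): L after Q ✓
(L, R): L after R ✓
(N, R): N after R ✓
(Q, R): Q after R ✓
(W, R): W after R ✓
Count: 22.

22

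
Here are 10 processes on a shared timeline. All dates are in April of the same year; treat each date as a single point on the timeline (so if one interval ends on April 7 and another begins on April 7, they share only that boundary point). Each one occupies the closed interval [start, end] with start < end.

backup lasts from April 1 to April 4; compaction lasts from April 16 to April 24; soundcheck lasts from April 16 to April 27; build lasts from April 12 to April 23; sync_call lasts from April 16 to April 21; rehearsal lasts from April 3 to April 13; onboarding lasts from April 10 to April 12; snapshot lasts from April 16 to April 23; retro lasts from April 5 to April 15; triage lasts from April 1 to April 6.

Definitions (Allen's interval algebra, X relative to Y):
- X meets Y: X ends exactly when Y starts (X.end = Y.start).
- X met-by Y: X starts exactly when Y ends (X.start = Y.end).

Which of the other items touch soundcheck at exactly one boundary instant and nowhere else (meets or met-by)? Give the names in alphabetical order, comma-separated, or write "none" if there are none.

Target soundcheck = [April 16, April 27].
backup [April 1, April 4] → before → no.
build [April 12, April 23] → overlaps → no.
compaction [April 16, April 24] → starts → no.
onboarding [April 10, April 12] → before → no.
rehearsal [April 3, April 13] → before → no.
retro [April 5, April 15] → before → no.
snapshot [April 16, April 23] → starts → no.
sync_call [April 16, April 21] → starts → no.
triage [April 1, April 6] → before → no.
Result: none.

none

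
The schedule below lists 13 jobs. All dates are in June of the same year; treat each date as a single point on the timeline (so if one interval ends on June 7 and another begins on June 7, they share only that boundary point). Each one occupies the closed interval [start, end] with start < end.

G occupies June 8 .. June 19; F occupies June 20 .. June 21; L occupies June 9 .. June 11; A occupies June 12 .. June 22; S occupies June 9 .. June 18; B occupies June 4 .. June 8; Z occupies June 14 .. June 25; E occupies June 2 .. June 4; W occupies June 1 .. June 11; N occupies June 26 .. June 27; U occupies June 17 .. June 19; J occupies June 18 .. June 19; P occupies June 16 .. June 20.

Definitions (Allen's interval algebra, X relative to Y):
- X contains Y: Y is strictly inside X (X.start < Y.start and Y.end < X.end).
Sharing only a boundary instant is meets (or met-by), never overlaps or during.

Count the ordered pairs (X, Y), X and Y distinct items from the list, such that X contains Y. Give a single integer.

Checking all 156 ordered pairs for relation 'contains'; matching pairs in alphabetical order:
(A, F): A contains F ✓
(A, J): A contains J ✓
(A, P): A contains P ✓
(A, U): A contains U ✓
(G, L): G contains L ✓
(G, S): G contains S ✓
(P, J): P contains J ✓
(P, U): P contains U ✓
(W, B): W contains B ✓
(W, E): W contains E ✓
(Z, F): Z contains F ✓
(Z, J): Z contains J ✓
(Z, P): Z contains P ✓
(Z, U): Z contains U ✓
Count: 14.

14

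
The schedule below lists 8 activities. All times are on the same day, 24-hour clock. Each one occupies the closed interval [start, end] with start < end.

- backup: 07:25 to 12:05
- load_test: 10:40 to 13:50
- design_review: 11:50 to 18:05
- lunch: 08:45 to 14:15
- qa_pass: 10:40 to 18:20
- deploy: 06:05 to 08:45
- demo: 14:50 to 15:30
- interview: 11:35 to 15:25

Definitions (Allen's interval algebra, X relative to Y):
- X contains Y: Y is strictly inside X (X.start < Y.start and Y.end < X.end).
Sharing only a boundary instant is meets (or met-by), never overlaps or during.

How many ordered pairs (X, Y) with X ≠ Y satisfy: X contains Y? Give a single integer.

Checking all 56 ordered pairs for relation 'contains'; matching pairs in alphabetical order:
(design_review, demo): design_review contains demo ✓
(lunch, load_test): lunch contains load_test ✓
(qa_pass, demo): qa_pass contains demo ✓
(qa_pass, design_review): qa_pass contains design_review ✓
(qa_pass, interview): qa_pass contains interview ✓
Count: 5.

5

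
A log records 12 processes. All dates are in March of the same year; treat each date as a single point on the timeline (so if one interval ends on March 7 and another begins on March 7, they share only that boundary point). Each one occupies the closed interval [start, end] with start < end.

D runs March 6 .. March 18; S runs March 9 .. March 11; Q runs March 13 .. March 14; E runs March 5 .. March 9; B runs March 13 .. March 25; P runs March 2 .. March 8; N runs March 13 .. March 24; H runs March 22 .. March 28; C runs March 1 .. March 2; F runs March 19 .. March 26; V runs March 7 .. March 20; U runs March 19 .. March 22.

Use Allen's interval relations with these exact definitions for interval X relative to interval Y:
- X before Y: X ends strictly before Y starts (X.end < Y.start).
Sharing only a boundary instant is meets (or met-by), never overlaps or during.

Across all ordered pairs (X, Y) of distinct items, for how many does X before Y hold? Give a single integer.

36

Checking all 132 ordered pairs for relation 'before'; matching pairs in alphabetical order:
(C, B): C before B ✓
(C, D): C before D ✓
(C, E): C before E ✓
(C, F): C before F ✓
(C, H): C before H ✓
(C, N): C before N ✓
(C, Q): C before Q ✓
(C, S): C before S ✓
(C, U): C before U ✓
(C, V): C before V ✓
(D, F): D before F ✓
(D, H): D before H ✓
(D, U): D before U ✓
(E, B): E before B ✓
(E, F): E before F ✓
(E, H): E before H ✓
(E, N): E before N ✓
(E, Q): E before Q ✓
(E, U): E before U ✓
(P, B): P before B ✓
(P, F): P before F ✓
(P, H): P before H ✓
(P, N): P before N ✓
(P, Q): P before Q ✓
... plus 12 further pairs not listed.
Count: 36.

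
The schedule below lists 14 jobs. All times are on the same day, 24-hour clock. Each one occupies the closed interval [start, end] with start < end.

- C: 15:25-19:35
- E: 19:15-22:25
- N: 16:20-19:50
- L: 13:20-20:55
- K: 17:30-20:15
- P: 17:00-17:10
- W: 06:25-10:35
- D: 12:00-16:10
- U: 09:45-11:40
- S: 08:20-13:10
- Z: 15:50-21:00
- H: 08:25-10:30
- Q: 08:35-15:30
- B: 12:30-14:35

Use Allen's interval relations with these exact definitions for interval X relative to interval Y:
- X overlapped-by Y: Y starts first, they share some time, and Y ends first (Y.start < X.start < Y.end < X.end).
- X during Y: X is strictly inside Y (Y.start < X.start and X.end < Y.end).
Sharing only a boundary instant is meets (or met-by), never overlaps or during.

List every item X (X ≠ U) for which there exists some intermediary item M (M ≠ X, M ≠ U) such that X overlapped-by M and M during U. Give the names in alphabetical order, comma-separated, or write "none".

none

Target U = [09:45, 11:40].
Intermediaries M with M during U: none.
Union: none.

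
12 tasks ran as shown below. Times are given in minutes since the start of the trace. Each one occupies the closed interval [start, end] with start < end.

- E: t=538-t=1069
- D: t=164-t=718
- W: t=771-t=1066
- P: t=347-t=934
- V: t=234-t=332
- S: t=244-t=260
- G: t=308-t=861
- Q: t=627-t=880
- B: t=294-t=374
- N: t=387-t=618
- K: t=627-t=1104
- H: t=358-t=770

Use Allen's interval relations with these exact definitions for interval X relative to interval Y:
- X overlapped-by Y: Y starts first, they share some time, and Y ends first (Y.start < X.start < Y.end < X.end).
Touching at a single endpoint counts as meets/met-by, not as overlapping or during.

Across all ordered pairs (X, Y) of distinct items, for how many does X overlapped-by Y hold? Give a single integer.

Checking all 132 ordered pairs for relation 'overlapped-by'; matching pairs in alphabetical order:
(B, V): B overlapped-by V ✓
(E, D): E overlapped-by D ✓
(E, G): E overlapped-by G ✓
(E, H): E overlapped-by H ✓
(E, N): E overlapped-by N ✓
(E, P): E overlapped-by P ✓
(G, B): G overlapped-by B ✓
(G, D): G overlapped-by D ✓
(G, V): G overlapped-by V ✓
(H, B): H overlapped-by B ✓
(H, D): H overlapped-by D ✓
(K, D): K overlapped-by D ✓
(K, E): K overlapped-by E ✓
(K, G): K overlapped-by G ✓
(K, H): K overlapped-by H ✓
(K, P): K overlapped-by P ✓
(P, B): P overlapped-by B ✓
(P, D): P overlapped-by D ✓
(P, G): P overlapped-by G ✓
(Q, D): Q overlapped-by D ✓
(Q, G): Q overlapped-by G ✓
(Q, H): Q overlapped-by H ✓
(W, G): W overlapped-by G ✓
(W, P): W overlapped-by P ✓
... plus 1 further pairs not listed.
Count: 25.

25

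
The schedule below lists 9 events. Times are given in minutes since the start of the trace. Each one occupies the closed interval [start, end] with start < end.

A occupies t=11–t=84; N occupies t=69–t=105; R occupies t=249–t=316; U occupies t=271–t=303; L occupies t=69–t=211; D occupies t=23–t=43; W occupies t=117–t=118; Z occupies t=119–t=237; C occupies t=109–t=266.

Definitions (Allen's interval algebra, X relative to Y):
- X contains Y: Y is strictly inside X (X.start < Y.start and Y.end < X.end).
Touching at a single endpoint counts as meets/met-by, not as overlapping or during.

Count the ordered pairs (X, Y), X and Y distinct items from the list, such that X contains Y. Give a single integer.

5

Checking all 72 ordered pairs for relation 'contains'; matching pairs in alphabetical order:
(A, D): A contains D ✓
(C, W): C contains W ✓
(C, Z): C contains Z ✓
(L, W): L contains W ✓
(R, U): R contains U ✓
Count: 5.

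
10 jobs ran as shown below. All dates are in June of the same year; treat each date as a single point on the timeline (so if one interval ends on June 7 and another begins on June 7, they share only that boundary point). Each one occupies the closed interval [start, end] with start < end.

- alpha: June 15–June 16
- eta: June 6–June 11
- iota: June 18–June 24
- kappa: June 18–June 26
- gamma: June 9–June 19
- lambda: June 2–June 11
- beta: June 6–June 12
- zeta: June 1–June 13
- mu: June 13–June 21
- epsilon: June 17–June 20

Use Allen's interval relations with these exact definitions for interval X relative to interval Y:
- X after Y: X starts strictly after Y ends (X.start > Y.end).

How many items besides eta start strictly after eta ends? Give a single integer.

Target eta = [June 6, June 11].
alpha [June 15, June 16] → after → counts.
beta [June 6, June 12] → started-by → no.
epsilon [June 17, June 20] → after → counts.
gamma [June 9, June 19] → overlapped-by → no.
iota [June 18, June 24] → after → counts.
kappa [June 18, June 26] → after → counts.
lambda [June 2, June 11] → finished-by → no.
mu [June 13, June 21] → after → counts.
zeta [June 1, June 13] → contains → no.
Total: 5.

5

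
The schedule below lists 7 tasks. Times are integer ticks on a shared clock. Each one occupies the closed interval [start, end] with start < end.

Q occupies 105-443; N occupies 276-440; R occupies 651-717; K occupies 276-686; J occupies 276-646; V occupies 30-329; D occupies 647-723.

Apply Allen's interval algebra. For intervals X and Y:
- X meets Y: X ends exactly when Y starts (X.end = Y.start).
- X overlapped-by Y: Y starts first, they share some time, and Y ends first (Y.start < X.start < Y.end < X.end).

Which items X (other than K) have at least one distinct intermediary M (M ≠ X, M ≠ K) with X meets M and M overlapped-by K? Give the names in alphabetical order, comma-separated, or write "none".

Target K = [276, 686].
Intermediaries M with M overlapped-by K: D, R.
Via D — items with X meets D: none.
Via R — items with X meets R: none.
Union: none.

none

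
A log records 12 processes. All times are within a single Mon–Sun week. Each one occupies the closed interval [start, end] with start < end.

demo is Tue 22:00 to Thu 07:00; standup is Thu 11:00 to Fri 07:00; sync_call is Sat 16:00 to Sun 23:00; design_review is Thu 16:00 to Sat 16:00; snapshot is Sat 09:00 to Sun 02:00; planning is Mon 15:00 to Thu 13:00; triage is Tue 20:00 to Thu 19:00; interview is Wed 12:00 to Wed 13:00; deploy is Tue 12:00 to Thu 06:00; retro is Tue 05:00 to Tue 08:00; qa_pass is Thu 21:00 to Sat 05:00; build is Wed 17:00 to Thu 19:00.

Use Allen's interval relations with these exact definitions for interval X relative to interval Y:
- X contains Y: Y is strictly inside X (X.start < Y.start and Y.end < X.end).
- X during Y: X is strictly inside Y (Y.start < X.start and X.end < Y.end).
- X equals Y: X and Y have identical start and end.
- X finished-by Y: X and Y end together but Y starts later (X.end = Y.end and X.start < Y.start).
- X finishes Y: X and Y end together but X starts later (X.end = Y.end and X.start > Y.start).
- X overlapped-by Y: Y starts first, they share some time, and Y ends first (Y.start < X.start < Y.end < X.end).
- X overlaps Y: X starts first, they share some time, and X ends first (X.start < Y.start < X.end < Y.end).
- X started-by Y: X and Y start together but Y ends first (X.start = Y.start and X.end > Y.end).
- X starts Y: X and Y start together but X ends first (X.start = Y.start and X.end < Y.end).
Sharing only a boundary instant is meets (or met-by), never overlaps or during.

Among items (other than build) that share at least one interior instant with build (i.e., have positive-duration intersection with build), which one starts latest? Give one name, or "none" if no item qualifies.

design_review

Target build = [Wed 17:00, Thu 19:00].
demo [Tue 22:00, Thu 07:00] → overlaps → candidate.
deploy [Tue 12:00, Thu 06:00] → overlaps → candidate.
design_review [Thu 16:00, Sat 16:00] → overlapped-by → candidate.
interview [Wed 12:00, Wed 13:00] → before → excluded.
planning [Mon 15:00, Thu 13:00] → overlaps → candidate.
qa_pass [Thu 21:00, Sat 05:00] → after → excluded.
retro [Tue 05:00, Tue 08:00] → before → excluded.
snapshot [Sat 09:00, Sun 02:00] → after → excluded.
standup [Thu 11:00, Fri 07:00] → overlapped-by → candidate.
sync_call [Sat 16:00, Sun 23:00] → after → excluded.
triage [Tue 20:00, Thu 19:00] → finished-by → candidate.
Among candidates, latest start is Thu 16:00 → design_review.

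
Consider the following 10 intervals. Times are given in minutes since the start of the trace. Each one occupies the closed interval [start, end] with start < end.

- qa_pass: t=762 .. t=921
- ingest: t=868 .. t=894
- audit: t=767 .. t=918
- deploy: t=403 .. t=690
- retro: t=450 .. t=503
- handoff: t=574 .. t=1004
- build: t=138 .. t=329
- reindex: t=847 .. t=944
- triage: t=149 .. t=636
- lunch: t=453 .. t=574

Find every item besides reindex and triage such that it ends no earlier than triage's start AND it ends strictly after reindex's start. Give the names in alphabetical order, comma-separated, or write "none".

audit, handoff, ingest, qa_pass

Conditions: its end is no earlier than triage's start (X.end >= t=149) AND its end is strictly after reindex's start (X.end > t=847).
audit: end t=918 >= t=149? ✓; end t=918 > t=847? ✓ → yes.
build: end t=329 >= t=149? ✓; end t=329 > t=847? ✗ → no.
deploy: end t=690 >= t=149? ✓; end t=690 > t=847? ✗ → no.
handoff: end t=1004 >= t=149? ✓; end t=1004 > t=847? ✓ → yes.
ingest: end t=894 >= t=149? ✓; end t=894 > t=847? ✓ → yes.
lunch: end t=574 >= t=149? ✓; end t=574 > t=847? ✗ → no.
qa_pass: end t=921 >= t=149? ✓; end t=921 > t=847? ✓ → yes.
retro: end t=503 >= t=149? ✓; end t=503 > t=847? ✗ → no.
Result: audit, handoff, ingest, qa_pass.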